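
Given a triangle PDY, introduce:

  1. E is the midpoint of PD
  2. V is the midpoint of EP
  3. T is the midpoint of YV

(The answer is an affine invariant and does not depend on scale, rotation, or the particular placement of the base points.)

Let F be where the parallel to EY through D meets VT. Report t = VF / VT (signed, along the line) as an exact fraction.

Assign P = (0, 0), D = (1, 0), Y = (0, 1) — the answer is frame-independent, so this choice is without loss of generality.
1. E is the midpoint of PD ⇒ E = (1/2, 0)
2. V is the midpoint of EP ⇒ V = (1/4, 0)
3. T is the midpoint of YV ⇒ T = (1/8, 1/2)
through D parallel to EY: direction (-1/2, 1); meets VT at F = (-1/2, 3)
F = V + t·(T−V) with t = 6

t = 6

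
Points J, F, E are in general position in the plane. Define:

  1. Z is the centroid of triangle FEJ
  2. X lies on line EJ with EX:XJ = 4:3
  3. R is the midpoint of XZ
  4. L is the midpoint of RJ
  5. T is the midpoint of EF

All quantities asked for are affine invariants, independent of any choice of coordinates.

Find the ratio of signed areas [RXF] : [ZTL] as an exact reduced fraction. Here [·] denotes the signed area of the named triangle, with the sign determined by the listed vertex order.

[RXF]:[ZTL] = 4/3

Choose coordinates J = (0, 0), F = (1, 0), E = (0, 1).
1. Z is the centroid of triangle FEJ ⇒ Z = (1/3, 1/3)
2. X lies on line EJ with EX:XJ = 4:3 ⇒ X = (0, 3/7)
3. R is the midpoint of XZ ⇒ R = (1/6, 8/21)
4. L is the midpoint of RJ ⇒ L = (1/12, 4/21)
5. T is the midpoint of EF ⇒ T = (1/2, 1/2)
2·[RXF] = 1/42, 2·[ZTL] = 1/56
[RXF]:[ZTL] = 1/42:1/56 = 4/3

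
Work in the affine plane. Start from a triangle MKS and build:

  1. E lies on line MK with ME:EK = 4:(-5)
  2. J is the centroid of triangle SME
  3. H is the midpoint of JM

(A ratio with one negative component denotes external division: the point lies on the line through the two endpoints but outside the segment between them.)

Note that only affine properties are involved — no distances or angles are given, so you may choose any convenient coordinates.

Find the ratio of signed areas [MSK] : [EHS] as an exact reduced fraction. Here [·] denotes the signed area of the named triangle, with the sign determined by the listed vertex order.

[MSK]:[EHS] = -3/8

Work in coordinates with M = (0, 0), K = (1, 0), S = (0, 1).
1. E lies on line MK with ME:EK = 4:(-5) ⇒ E = (-4, 0)
2. J is the centroid of triangle SME ⇒ J = (-4/3, 1/3)
3. H is the midpoint of JM ⇒ H = (-2/3, 1/6)
2·[MSK] = -1, 2·[EHS] = 8/3
[MSK]:[EHS] = -1:8/3 = -3/8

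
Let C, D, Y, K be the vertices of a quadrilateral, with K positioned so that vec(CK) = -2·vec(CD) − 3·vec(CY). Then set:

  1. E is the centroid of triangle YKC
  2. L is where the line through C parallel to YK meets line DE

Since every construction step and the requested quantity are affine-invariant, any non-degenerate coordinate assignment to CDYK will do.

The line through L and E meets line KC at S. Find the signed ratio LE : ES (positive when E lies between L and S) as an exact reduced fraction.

LE:ES = -11/8

Set C = (0, 0), D = (1, 0), Y = (0, 1), K = (-2, -3); any affine frame gives the same invariant.
1. E is the centroid of triangle YKC ⇒ E = (-2/3, -2/3)
2. L is where the line through C parallel to YK meets line DE ⇒ L = (-1/4, -1/2)
line LE meets KC at S = (-4/11, -6/11)
E = L + t·(S−L) with t = 11/3, so LE:ES = 11/3:-8/3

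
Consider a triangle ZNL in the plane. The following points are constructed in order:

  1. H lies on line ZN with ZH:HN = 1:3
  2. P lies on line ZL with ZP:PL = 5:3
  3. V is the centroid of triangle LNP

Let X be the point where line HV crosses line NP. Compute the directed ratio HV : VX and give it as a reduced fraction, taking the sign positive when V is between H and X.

HV:VX = -19/4

Set Z = (0, 0), N = (1, 0), L = (0, 1); any affine frame gives the same invariant.
1. H lies on line ZN with ZH:HN = 1:3 ⇒ H = (1/4, 0)
2. P lies on line ZL with ZP:PL = 5:3 ⇒ P = (0, 5/8)
3. V is the centroid of triangle LNP ⇒ V = (1/3, 13/24)
line HV meets NP at X = (6/19, 65/152)
V = H + t·(X−H) with t = 19/15, so HV:VX = 19/15:-4/15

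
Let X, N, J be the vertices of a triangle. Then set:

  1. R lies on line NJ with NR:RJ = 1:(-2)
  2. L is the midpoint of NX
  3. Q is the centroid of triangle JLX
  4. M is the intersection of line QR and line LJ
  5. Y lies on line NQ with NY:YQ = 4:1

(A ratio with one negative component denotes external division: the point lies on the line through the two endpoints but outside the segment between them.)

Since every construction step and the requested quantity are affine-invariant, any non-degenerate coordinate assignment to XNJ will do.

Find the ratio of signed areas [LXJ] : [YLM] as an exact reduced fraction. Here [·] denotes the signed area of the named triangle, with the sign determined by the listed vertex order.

Work in coordinates with X = (0, 0), N = (1, 0), J = (0, 1).
1. R lies on line NJ with NR:RJ = 1:(-2) ⇒ R = (2, -1)
2. L is the midpoint of NX ⇒ L = (1/2, 0)
3. Q is the centroid of triangle JLX ⇒ Q = (1/6, 1/3)
4. M is the intersection of line QR and line LJ ⇒ M = (3/7, 1/7)
5. Y lies on line NQ with NY:YQ = 4:1 ⇒ Y = (1/3, 4/15)
2·[LXJ] = -1/2, 2·[YLM] = 1/210
[LXJ]:[YLM] = -1/2:1/210 = -105

[LXJ]:[YLM] = -105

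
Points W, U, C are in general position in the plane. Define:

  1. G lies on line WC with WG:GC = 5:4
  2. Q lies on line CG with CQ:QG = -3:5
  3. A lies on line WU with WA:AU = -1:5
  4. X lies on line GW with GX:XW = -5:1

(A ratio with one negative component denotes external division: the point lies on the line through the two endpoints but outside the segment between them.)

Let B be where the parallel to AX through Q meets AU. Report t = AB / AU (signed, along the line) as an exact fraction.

t = 13/5

Set W = (0, 0), U = (1, 0), C = (0, 1); any affine frame gives the same invariant.
1. G lies on line WC with WG:GC = 5:4 ⇒ G = (0, 5/9)
2. Q lies on line CG with CQ:QG = -3:5 ⇒ Q = (0, 5/3)
3. A lies on line WU with WA:AU = -1:5 ⇒ A = (-1/4, 0)
4. X lies on line GW with GX:XW = -5:1 ⇒ X = (0, -5/36)
through Q parallel to AX: direction (1/4, -5/36); meets AU at B = (3, 0)
B = A + t·(U−A) with t = 13/5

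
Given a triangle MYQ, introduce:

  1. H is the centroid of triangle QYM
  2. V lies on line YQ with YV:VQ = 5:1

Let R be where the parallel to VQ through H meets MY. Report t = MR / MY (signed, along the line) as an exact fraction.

t = 2/3

Assign M = (0, 0), Y = (1, 0), Q = (0, 1) — the answer is frame-independent, so this choice is without loss of generality.
1. H is the centroid of triangle QYM ⇒ H = (1/3, 1/3)
2. V lies on line YQ with YV:VQ = 5:1 ⇒ V = (1/6, 5/6)
through H parallel to VQ: direction (-1/6, 1/6); meets MY at R = (2/3, 0)
R = M + t·(Y−M) with t = 2/3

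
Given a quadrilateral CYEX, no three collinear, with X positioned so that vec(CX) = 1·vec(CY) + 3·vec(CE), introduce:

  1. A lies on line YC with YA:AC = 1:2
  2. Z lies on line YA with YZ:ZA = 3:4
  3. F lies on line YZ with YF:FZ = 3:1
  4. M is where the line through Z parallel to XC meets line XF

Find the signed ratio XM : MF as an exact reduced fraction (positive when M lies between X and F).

Set C = (0, 0), Y = (1, 0), E = (0, 1), X = (1, 3); any affine frame gives the same invariant.
1. A lies on line YC with YA:AC = 1:2 ⇒ A = (2/3, 0)
2. Z lies on line YA with YZ:ZA = 3:4 ⇒ Z = (6/7, 0)
3. F lies on line YZ with YF:FZ = 3:1 ⇒ F = (25/28, 0)
4. M is where the line through Z parallel to XC meets line XF ⇒ M = (157/175, 3/25)
M = X + t·(F−X) with t = 24/25, so XM:MF = t:(1−t) = 24/25:1/25

XM:MF = 24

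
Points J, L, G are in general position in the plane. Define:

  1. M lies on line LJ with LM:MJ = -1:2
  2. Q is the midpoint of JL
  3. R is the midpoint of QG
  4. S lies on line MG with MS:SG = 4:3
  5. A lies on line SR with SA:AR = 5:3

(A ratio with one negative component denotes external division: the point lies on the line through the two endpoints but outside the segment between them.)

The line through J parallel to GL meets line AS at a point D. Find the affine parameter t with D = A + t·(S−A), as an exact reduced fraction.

t = -45/19

Choose coordinates J = (0, 0), L = (1, 0), G = (0, 1).
1. M lies on line LJ with LM:MJ = -1:2 ⇒ M = (2, 0)
2. Q is the midpoint of JL ⇒ Q = (1/2, 0)
3. R is the midpoint of QG ⇒ R = (1/4, 1/2)
4. S lies on line MG with MS:SG = 4:3 ⇒ S = (6/7, 4/7)
5. A lies on line SR with SA:AR = 5:3 ⇒ A = (107/224, 59/112)
through J parallel to GL: direction (1, -1); meets AS at D = (-8/19, 8/19)
D = A + t·(S−A) with t = -45/19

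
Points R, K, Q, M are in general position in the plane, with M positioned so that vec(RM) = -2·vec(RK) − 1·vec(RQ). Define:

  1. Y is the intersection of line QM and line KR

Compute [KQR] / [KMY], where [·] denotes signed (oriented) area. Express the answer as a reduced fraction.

Assign R = (0, 0), K = (1, 0), Q = (0, 1), M = (-2, -1) — the answer is frame-independent, so this choice is without loss of generality.
1. Y is the intersection of line QM and line KR ⇒ Y = (-1, 0)
2·[KQR] = 1, 2·[KMY] = -2
[KQR]:[KMY] = 1:-2 = -1/2

[KQR]:[KMY] = -1/2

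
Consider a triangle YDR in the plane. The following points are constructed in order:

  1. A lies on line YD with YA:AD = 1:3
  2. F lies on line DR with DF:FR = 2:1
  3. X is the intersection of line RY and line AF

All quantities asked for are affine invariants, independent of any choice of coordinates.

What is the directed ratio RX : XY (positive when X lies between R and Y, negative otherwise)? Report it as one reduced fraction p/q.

RX:XY = -3/2

Choose coordinates Y = (0, 0), D = (1, 0), R = (0, 1).
1. A lies on line YD with YA:AD = 1:3 ⇒ A = (1/4, 0)
2. F lies on line DR with DF:FR = 2:1 ⇒ F = (1/3, 2/3)
3. X is the intersection of line RY and line AF ⇒ X = (0, -2)
X = R + t·(Y−R) with t = 3, so RX:XY = t:(1−t) = 3:-2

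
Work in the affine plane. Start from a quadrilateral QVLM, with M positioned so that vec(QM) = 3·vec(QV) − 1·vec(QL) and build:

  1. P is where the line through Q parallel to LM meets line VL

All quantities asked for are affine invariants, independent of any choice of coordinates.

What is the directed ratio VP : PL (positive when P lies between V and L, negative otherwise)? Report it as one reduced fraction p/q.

Assign Q = (0, 0), V = (1, 0), L = (0, 1), M = (3, -1) — the answer is frame-independent, so this choice is without loss of generality.
1. P is where the line through Q parallel to LM meets line VL ⇒ P = (3, -2)
P = V + t·(L−V) with t = -2, so VP:PL = t:(1−t) = -2:3

VP:PL = -2/3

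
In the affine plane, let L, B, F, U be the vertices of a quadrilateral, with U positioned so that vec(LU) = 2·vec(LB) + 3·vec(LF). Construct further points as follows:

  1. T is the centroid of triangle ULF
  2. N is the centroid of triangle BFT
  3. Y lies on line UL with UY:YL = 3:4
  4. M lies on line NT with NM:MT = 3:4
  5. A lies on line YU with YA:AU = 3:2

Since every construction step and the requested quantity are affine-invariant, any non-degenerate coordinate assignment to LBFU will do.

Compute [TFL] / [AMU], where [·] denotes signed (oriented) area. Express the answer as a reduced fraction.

[TFL]:[AMU] = -35/2

Assign L = (0, 0), B = (1, 0), F = (0, 1), U = (2, 3) — the answer is frame-independent, so this choice is without loss of generality.
1. T is the centroid of triangle ULF ⇒ T = (2/3, 4/3)
2. N is the centroid of triangle BFT ⇒ N = (5/9, 7/9)
3. Y lies on line UL with UY:YL = 3:4 ⇒ Y = (8/7, 12/7)
4. M lies on line NT with NM:MT = 3:4 ⇒ M = (38/63, 64/63)
5. A lies on line YU with YA:AU = 3:2 ⇒ A = (58/35, 87/35)
2·[TFL] = 2/3, 2·[AMU] = -4/105
[TFL]:[AMU] = 2/3:-4/105 = -35/2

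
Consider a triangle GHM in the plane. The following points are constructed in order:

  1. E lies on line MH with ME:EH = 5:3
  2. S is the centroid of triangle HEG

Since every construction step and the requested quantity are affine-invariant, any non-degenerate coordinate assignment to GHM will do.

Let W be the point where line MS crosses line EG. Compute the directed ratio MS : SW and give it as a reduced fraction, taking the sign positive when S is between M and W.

MS:SW = -6

Work in coordinates with G = (0, 0), H = (1, 0), M = (0, 1).
1. E lies on line MH with ME:EH = 5:3 ⇒ E = (5/8, 3/8)
2. S is the centroid of triangle HEG ⇒ S = (13/24, 1/8)
line MS meets EG at W = (65/144, 13/48)
S = M + t·(W−M) with t = 6/5, so MS:SW = 6/5:-1/5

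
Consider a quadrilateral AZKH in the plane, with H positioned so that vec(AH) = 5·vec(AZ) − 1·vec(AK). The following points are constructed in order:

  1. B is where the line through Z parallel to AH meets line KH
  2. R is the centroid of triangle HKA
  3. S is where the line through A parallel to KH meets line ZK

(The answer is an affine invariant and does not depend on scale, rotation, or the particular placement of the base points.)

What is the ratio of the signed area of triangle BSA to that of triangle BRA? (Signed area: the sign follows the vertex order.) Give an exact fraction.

Assign A = (0, 0), Z = (1, 0), K = (0, 1), H = (5, -1) — the answer is frame-independent, so this choice is without loss of generality.
1. B is where the line through Z parallel to AH meets line KH ⇒ B = (4, -3/5)
2. R is the centroid of triangle HKA ⇒ R = (5/3, 0)
3. S is where the line through A parallel to KH meets line ZK ⇒ S = (5/3, -2/3)
2·[BSA] = -5/3, 2·[BRA] = 1
[BSA]:[BRA] = -5/3:1 = -5/3

[BSA]:[BRA] = -5/3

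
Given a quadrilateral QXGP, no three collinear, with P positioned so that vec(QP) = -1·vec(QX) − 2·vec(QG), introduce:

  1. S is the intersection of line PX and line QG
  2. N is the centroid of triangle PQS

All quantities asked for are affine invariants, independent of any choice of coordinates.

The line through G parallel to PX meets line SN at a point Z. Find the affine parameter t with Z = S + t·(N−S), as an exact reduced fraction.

t = 6

Work in coordinates with Q = (0, 0), X = (1, 0), G = (0, 1), P = (-1, -2).
1. S is the intersection of line PX and line QG ⇒ S = (0, -1)
2. N is the centroid of triangle PQS ⇒ N = (-1/3, -1)
through G parallel to PX: direction (2, 2); meets SN at Z = (-2, -1)
Z = S + t·(N−S) with t = 6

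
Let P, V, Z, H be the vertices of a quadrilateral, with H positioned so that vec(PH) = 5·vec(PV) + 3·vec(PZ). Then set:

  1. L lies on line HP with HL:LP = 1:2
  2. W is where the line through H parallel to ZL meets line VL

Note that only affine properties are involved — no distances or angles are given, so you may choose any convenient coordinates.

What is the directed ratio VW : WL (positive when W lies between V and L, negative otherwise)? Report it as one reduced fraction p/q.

VW:WL = -18/5

Choose coordinates P = (0, 0), V = (1, 0), Z = (0, 1), H = (5, 3).
1. L lies on line HP with HL:LP = 1:2 ⇒ L = (10/3, 2)
2. W is where the line through H parallel to ZL meets line VL ⇒ W = (55/13, 36/13)
W = V + t·(L−V) with t = 18/13, so VW:WL = t:(1−t) = 18/13:-5/13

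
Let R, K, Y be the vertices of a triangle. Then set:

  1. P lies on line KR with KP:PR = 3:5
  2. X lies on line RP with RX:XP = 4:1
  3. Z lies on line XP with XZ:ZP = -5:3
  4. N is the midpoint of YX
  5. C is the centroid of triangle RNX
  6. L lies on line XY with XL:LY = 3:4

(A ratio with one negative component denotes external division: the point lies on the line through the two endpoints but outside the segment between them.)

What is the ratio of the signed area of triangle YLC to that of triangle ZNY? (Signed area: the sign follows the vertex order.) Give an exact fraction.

[YLC]:[ZNY] = 64/105

Set R = (0, 0), K = (1, 0), Y = (0, 1); any affine frame gives the same invariant.
1. P lies on line KR with KP:PR = 3:5 ⇒ P = (5/8, 0)
2. X lies on line RP with RX:XP = 4:1 ⇒ X = (1/2, 0)
3. Z lies on line XP with XZ:ZP = -5:3 ⇒ Z = (13/16, 0)
4. N is the midpoint of YX ⇒ N = (1/4, 1/2)
5. C is the centroid of triangle RNX ⇒ C = (1/4, 1/6)
6. L lies on line XY with XL:LY = 3:4 ⇒ L = (2/7, 3/7)
2·[YLC] = -2/21, 2·[ZNY] = -5/32
[YLC]:[ZNY] = -2/21:-5/32 = 64/105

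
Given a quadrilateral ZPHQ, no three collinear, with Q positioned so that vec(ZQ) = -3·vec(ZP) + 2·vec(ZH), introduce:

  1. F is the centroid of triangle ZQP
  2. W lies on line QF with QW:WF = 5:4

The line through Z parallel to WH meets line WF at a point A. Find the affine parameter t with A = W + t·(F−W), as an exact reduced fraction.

t = 23/10

Work in coordinates with Z = (0, 0), P = (1, 0), H = (0, 1), Q = (-3, 2).
1. F is the centroid of triangle ZQP ⇒ F = (-2/3, 2/3)
2. W lies on line QF with QW:WF = 5:4 ⇒ W = (-46/27, 34/27)
through Z parallel to WH: direction (46/27, -7/27); meets WF at A = (92/135, -14/135)
A = W + t·(F−W) with t = 23/10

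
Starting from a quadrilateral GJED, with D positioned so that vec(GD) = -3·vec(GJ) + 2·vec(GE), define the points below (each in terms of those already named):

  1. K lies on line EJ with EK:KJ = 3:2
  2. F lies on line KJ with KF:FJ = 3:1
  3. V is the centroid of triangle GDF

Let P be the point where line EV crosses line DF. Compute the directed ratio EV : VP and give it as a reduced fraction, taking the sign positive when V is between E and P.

EV:VP = -25/7

Work in coordinates with G = (0, 0), J = (1, 0), E = (0, 1), D = (-3, 2).
1. K lies on line EJ with EK:KJ = 3:2 ⇒ K = (3/5, 2/5)
2. F lies on line KJ with KF:FJ = 3:1 ⇒ F = (9/10, 1/10)
3. V is the centroid of triangle GDF ⇒ V = (-7/10, 7/10)
line EV meets DF at P = (-63/125, 98/125)
V = E + t·(P−E) with t = 25/18, so EV:VP = 25/18:-7/18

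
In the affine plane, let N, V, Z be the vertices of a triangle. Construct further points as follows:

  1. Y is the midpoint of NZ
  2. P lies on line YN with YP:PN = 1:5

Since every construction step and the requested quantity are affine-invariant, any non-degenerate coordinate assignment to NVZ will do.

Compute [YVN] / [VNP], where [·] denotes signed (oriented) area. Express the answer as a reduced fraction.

[YVN]:[VNP] = 6/5

Choose coordinates N = (0, 0), V = (1, 0), Z = (0, 1).
1. Y is the midpoint of NZ ⇒ Y = (0, 1/2)
2. P lies on line YN with YP:PN = 1:5 ⇒ P = (0, 5/12)
2·[YVN] = -1/2, 2·[VNP] = -5/12
[YVN]:[VNP] = -1/2:-5/12 = 6/5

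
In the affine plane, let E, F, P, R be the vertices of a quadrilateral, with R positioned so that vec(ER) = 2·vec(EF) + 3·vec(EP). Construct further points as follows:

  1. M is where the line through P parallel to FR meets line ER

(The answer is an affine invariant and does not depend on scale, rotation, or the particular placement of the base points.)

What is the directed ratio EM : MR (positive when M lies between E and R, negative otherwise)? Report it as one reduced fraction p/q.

Set E = (0, 0), F = (1, 0), P = (0, 1), R = (2, 3); any affine frame gives the same invariant.
1. M is where the line through P parallel to FR meets line ER ⇒ M = (-2/3, -1)
M = E + t·(R−E) with t = -1/3, so EM:MR = t:(1−t) = -1/3:4/3

EM:MR = -1/4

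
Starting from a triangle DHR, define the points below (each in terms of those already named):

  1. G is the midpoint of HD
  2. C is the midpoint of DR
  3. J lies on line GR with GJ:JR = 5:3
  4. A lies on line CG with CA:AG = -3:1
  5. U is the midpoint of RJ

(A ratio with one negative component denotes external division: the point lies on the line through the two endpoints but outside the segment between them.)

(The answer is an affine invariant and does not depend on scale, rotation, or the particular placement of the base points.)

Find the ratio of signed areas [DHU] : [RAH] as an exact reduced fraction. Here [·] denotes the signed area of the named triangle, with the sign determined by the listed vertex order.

[DHU]:[RAH] = 13/8

Assign D = (0, 0), H = (1, 0), R = (0, 1) — the answer is frame-independent, so this choice is without loss of generality.
1. G is the midpoint of HD ⇒ G = (1/2, 0)
2. C is the midpoint of DR ⇒ C = (0, 1/2)
3. J lies on line GR with GJ:JR = 5:3 ⇒ J = (3/16, 5/8)
4. A lies on line CG with CA:AG = -3:1 ⇒ A = (3/4, -1/4)
5. U is the midpoint of RJ ⇒ U = (3/32, 13/16)
2·[DHU] = 13/16, 2·[RAH] = 1/2
[DHU]:[RAH] = 13/16:1/2 = 13/8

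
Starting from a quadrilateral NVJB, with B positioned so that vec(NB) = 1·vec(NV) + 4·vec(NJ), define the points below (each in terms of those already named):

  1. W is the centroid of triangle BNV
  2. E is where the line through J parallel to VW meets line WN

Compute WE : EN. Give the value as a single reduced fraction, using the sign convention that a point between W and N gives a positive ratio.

Work in coordinates with N = (0, 0), V = (1, 0), J = (0, 1), B = (1, 4).
1. W is the centroid of triangle BNV ⇒ W = (2/3, 4/3)
2. E is where the line through J parallel to VW meets line WN ⇒ E = (1/6, 1/3)
E = W + t·(N−W) with t = 3/4, so WE:EN = t:(1−t) = 3/4:1/4

WE:EN = 3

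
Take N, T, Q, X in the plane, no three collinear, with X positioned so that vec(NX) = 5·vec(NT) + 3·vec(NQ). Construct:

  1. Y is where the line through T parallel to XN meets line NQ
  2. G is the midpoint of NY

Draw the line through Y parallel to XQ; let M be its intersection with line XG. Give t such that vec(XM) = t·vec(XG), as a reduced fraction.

Set N = (0, 0), T = (1, 0), Q = (0, 1), X = (5, 3); any affine frame gives the same invariant.
1. Y is where the line through T parallel to XN meets line NQ ⇒ Y = (0, -3/5)
2. G is the midpoint of NY ⇒ G = (0, -3/10)
through Y parallel to XQ: direction (-5, -2); meets XG at M = (-15/13, -69/65)
M = X + t·(G−X) with t = 16/13

t = 16/13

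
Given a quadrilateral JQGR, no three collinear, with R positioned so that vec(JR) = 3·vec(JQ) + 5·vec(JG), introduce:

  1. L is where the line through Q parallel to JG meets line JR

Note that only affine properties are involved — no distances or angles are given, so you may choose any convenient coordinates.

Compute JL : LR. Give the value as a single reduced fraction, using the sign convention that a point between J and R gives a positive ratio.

Work in coordinates with J = (0, 0), Q = (1, 0), G = (0, 1), R = (3, 5).
1. L is where the line through Q parallel to JG meets line JR ⇒ L = (1, 5/3)
L = J + t·(R−J) with t = 1/3, so JL:LR = t:(1−t) = 1/3:2/3

JL:LR = 1/2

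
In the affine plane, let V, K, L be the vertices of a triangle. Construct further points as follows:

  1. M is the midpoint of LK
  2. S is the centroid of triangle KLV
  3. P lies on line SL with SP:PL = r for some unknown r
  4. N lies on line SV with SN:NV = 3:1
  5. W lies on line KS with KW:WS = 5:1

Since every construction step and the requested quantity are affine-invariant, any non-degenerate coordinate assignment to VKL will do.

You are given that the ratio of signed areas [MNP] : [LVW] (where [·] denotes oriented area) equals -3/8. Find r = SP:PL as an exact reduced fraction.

r = 2/3

Choose coordinates V = (0, 0), K = (1, 0), L = (0, 1).
1. M is the midpoint of LK ⇒ M = (1/2, 1/2)
2. S is the centroid of triangle KLV ⇒ S = (1/3, 1/3)
3. With SP:PL = r, write λ = r/(r+1) so P = S + λ·(L−S); P is affine-linear in λ
4. N lies on line SV with SN:NV = 3:1 ⇒ N = (1/12, 1/12)
5. W lies on line KS with KW:WS = 5:1 ⇒ W = (4/9, 5/18)
Every point depending on P is an affine combination of P and λ-independent points, so each such coordinate is linear in λ; the λ² term in each signed area is a multiple of (L−S)×(L−S) = 0, so 2·[MNP] and 2·[LVW] are each linear in λ. Evaluating at λ=0 and λ=1:
  2·[MNP] = -5/12·λ,   2·[LVW] = 4/9
So [MNP]:[LVW] = (-5/12·λ) / (4/9). Setting this equal to -3/8:
  -5/12·λ = -3/8·(4/9)  ⇒  λ = 2/5
Then r = λ/(1−λ) = (2/5)/(3/5) = 2/3. Check: with r = 2/3, P = (1/5, 3/5) and [MNP]:[LVW] = -3/8 as required.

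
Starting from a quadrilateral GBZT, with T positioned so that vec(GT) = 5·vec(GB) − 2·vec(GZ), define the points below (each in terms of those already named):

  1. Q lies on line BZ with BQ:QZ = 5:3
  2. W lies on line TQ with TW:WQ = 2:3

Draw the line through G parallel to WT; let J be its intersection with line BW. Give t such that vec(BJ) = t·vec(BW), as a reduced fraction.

Work in coordinates with G = (0, 0), B = (1, 0), Z = (0, 1), T = (5, -2).
1. Q lies on line BZ with BQ:QZ = 5:3 ⇒ Q = (3/8, 5/8)
2. W lies on line TQ with TW:WQ = 2:3 ⇒ W = (63/20, -19/20)
through G parallel to WT: direction (37/20, -21/20); meets BW at J = (-703/200, 399/200)
J = B + t·(W−B) with t = -21/10

t = -21/10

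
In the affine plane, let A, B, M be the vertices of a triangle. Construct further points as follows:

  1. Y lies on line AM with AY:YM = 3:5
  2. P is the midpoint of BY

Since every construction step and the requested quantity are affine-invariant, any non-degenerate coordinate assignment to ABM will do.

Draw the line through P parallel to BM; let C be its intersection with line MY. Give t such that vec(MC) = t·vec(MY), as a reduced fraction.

t = 1/2

Set A = (0, 0), B = (1, 0), M = (0, 1); any affine frame gives the same invariant.
1. Y lies on line AM with AY:YM = 3:5 ⇒ Y = (0, 3/8)
2. P is the midpoint of BY ⇒ P = (1/2, 3/16)
through P parallel to BM: direction (-1, 1); meets MY at C = (0, 11/16)
C = M + t·(Y−M) with t = 1/2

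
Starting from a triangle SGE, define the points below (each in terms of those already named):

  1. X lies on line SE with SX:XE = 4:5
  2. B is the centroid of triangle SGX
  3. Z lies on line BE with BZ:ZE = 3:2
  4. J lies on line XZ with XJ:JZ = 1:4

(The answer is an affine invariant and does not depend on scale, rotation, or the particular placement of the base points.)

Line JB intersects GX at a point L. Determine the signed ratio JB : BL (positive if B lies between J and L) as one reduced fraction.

Set S = (0, 0), G = (1, 0), E = (0, 1); any affine frame gives the same invariant.
1. X lies on line SE with SX:XE = 4:5 ⇒ X = (0, 4/9)
2. B is the centroid of triangle SGX ⇒ B = (1/3, 4/27)
3. Z lies on line BE with BZ:ZE = 3:2 ⇒ Z = (2/15, 89/135)
4. J lies on line XZ with XJ:JZ = 1:4 ⇒ J = (2/75, 329/675)
line JB meets GX at L = (15/137, 488/1233)
B = J + t·(L−J) with t = 137/37, so JB:BL = 137/37:-100/37

JB:BL = -137/100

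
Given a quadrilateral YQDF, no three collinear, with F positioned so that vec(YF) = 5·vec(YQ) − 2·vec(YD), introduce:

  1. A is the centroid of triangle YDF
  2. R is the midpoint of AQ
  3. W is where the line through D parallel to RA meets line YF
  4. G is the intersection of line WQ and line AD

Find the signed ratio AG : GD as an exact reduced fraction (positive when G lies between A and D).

Choose coordinates Y = (0, 0), Q = (1, 0), D = (0, 1), F = (5, -2).
1. A is the centroid of triangle YDF ⇒ A = (5/3, -1/3)
2. R is the midpoint of AQ ⇒ R = (4/3, -1/6)
3. W is where the line through D parallel to RA meets line YF ⇒ W = (10, -4)
4. G is the intersection of line WQ and line AD ⇒ G = (25/16, -1/4)
G = A + t·(D−A) with t = 1/16, so AG:GD = t:(1−t) = 1/16:15/16

AG:GD = 1/15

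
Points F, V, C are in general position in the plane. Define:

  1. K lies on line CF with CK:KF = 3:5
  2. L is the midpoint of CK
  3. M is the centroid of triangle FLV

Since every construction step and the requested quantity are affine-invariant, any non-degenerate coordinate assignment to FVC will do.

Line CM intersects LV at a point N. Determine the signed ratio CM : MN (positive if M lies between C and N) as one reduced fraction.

Assign F = (0, 0), V = (1, 0), C = (0, 1) — the answer is frame-independent, so this choice is without loss of generality.
1. K lies on line CF with CK:KF = 3:5 ⇒ K = (0, 5/8)
2. L is the midpoint of CK ⇒ L = (0, 13/16)
3. M is the centroid of triangle FLV ⇒ M = (1/3, 13/48)
line CM meets LV at N = (3/22, 247/352)
M = C + t·(N−C) with t = 22/9, so CM:MN = 22/9:-13/9

CM:MN = -22/13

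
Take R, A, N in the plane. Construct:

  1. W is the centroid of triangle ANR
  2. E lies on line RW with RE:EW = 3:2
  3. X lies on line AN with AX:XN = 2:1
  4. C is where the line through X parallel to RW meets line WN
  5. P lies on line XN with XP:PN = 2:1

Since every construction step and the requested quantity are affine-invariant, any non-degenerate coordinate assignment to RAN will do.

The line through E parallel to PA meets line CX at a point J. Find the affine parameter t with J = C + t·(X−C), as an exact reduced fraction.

t = -17/10

Assign R = (0, 0), A = (1, 0), N = (0, 1) — the answer is frame-independent, so this choice is without loss of generality.
1. W is the centroid of triangle ANR ⇒ W = (1/3, 1/3)
2. E lies on line RW with RE:EW = 3:2 ⇒ E = (1/5, 1/5)
3. X lies on line AN with AX:XN = 2:1 ⇒ X = (1/3, 2/3)
4. C is where the line through X parallel to RW meets line WN ⇒ C = (2/9, 5/9)
5. P lies on line XN with XP:PN = 2:1 ⇒ P = (1/9, 8/9)
through E parallel to PA: direction (8/9, -8/9); meets CX at J = (1/30, 11/30)
J = C + t·(X−C) with t = -17/10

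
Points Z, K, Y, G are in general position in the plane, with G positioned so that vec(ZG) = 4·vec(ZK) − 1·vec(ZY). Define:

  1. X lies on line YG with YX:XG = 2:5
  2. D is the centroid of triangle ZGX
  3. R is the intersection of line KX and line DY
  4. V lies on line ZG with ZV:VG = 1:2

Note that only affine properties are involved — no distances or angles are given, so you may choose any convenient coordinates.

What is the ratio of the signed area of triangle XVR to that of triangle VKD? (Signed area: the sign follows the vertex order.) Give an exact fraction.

Set Z = (0, 0), K = (1, 0), Y = (0, 1), G = (4, -1); any affine frame gives the same invariant.
1. X lies on line YG with YX:XG = 2:5 ⇒ X = (8/7, 3/7)
2. D is the centroid of triangle ZGX ⇒ D = (12/7, -4/21)
3. R is the intersection of line KX and line DY ⇒ R = (144/133, 33/133)
4. V lies on line ZG with ZV:VG = 1:2 ⇒ V = (4/3, -1/3)
2·[XVR] = -32/399, 2·[VKD] = -11/63
[XVR]:[VKD] = -32/399:-11/63 = 96/209

[XVR]:[VKD] = 96/209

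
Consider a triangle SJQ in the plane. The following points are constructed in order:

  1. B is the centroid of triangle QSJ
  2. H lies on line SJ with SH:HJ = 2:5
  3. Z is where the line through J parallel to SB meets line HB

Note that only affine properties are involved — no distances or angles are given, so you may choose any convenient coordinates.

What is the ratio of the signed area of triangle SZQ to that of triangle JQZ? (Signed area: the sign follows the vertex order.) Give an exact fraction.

Assign S = (0, 0), J = (1, 0), Q = (0, 1) — the answer is frame-independent, so this choice is without loss of generality.
1. B is the centroid of triangle QSJ ⇒ B = (1/3, 1/3)
2. H lies on line SJ with SH:HJ = 2:5 ⇒ H = (2/7, 0)
3. Z is where the line through J parallel to SB meets line HB ⇒ Z = (1/6, -5/6)
2·[SZQ] = 1/6, 2·[JQZ] = 5/3
[SZQ]:[JQZ] = 1/6:5/3 = 1/10

[SZQ]:[JQZ] = 1/10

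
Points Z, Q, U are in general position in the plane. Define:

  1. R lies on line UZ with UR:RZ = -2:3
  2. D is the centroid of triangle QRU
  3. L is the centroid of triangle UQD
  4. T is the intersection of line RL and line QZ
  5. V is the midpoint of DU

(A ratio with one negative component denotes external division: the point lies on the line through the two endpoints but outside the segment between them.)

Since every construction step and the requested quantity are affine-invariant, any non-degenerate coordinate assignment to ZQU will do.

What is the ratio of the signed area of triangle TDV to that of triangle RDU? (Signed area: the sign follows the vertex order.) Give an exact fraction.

Assign Z = (0, 0), Q = (1, 0), U = (0, 1) — the answer is frame-independent, so this choice is without loss of generality.
1. R lies on line UZ with UR:RZ = -2:3 ⇒ R = (0, 3)
2. D is the centroid of triangle QRU ⇒ D = (1/3, 4/3)
3. L is the centroid of triangle UQD ⇒ L = (4/9, 7/9)
4. T is the intersection of line RL and line QZ ⇒ T = (3/5, 0)
5. V is the midpoint of DU ⇒ V = (1/6, 7/6)
2·[TDV] = 4/15, 2·[RDU] = -2/3
[TDV]:[RDU] = 4/15:-2/3 = -2/5

[TDV]:[RDU] = -2/5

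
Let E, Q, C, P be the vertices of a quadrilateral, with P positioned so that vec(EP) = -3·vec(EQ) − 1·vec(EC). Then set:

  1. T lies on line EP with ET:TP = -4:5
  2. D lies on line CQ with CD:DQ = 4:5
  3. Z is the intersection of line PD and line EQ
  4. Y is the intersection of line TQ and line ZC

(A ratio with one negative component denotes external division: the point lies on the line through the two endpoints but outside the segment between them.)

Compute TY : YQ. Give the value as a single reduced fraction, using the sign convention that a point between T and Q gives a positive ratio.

TY:YQ = -27/5

Set E = (0, 0), Q = (1, 0), C = (0, 1), P = (-3, -1); any affine frame gives the same invariant.
1. T lies on line EP with ET:TP = -4:5 ⇒ T = (12, 4)
2. D lies on line CQ with CD:DQ = 4:5 ⇒ D = (4/9, 5/9)
3. Z is the intersection of line PD and line EQ ⇒ Z = (-11/14, 0)
4. Y is the intersection of line TQ and line ZC ⇒ Y = (-3/2, -10/11)
Y = T + t·(Q−T) with t = 27/22, so TY:YQ = t:(1−t) = 27/22:-5/22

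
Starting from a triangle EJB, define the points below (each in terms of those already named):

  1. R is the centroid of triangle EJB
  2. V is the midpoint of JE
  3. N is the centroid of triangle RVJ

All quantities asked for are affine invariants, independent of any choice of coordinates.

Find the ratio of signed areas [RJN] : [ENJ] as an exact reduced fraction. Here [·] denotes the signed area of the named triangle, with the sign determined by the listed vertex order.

[RJN]:[ENJ] = 1/2

Choose coordinates E = (0, 0), J = (1, 0), B = (0, 1).
1. R is the centroid of triangle EJB ⇒ R = (1/3, 1/3)
2. V is the midpoint of JE ⇒ V = (1/2, 0)
3. N is the centroid of triangle RVJ ⇒ N = (11/18, 1/9)
2·[RJN] = -1/18, 2·[ENJ] = -1/9
[RJN]:[ENJ] = -1/18:-1/9 = 1/2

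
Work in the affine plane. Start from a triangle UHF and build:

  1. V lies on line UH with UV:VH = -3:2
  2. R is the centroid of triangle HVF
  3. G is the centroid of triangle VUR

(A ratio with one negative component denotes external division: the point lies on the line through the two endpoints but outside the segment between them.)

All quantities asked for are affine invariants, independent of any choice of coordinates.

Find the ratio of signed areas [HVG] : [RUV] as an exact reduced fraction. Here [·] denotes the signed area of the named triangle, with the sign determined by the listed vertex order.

[HVG]:[RUV] = 2/9

Assign U = (0, 0), H = (1, 0), F = (0, 1) — the answer is frame-independent, so this choice is without loss of generality.
1. V lies on line UH with UV:VH = -3:2 ⇒ V = (3, 0)
2. R is the centroid of triangle HVF ⇒ R = (4/3, 1/3)
3. G is the centroid of triangle VUR ⇒ G = (13/9, 1/9)
2·[HVG] = 2/9, 2·[RUV] = 1
[HVG]:[RUV] = 2/9:1 = 2/9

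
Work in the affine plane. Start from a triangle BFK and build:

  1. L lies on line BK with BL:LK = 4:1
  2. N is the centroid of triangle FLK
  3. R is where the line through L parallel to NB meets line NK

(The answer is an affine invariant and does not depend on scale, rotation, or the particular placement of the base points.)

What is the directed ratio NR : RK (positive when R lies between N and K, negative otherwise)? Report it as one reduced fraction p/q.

Set B = (0, 0), F = (1, 0), K = (0, 1); any affine frame gives the same invariant.
1. L lies on line BK with BL:LK = 4:1 ⇒ L = (0, 4/5)
2. N is the centroid of triangle FLK ⇒ N = (1/3, 3/5)
3. R is where the line through L parallel to NB meets line NK ⇒ R = (1/15, 23/25)
R = N + t·(K−N) with t = 4/5, so NR:RK = t:(1−t) = 4/5:1/5

NR:RK = 4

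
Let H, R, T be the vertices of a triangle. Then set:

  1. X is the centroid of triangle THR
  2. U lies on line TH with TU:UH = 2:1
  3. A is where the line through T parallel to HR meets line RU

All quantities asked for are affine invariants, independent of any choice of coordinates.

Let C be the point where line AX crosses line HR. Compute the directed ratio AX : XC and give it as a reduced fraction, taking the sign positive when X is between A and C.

AX:XC = 2

Assign H = (0, 0), R = (1, 0), T = (0, 1) — the answer is frame-independent, so this choice is without loss of generality.
1. X is the centroid of triangle THR ⇒ X = (1/3, 1/3)
2. U lies on line TH with TU:UH = 2:1 ⇒ U = (0, 1/3)
3. A is where the line through T parallel to HR meets line RU ⇒ A = (-2, 1)
line AX meets HR at C = (3/2, 0)
X = A + t·(C−A) with t = 2/3, so AX:XC = 2/3:1/3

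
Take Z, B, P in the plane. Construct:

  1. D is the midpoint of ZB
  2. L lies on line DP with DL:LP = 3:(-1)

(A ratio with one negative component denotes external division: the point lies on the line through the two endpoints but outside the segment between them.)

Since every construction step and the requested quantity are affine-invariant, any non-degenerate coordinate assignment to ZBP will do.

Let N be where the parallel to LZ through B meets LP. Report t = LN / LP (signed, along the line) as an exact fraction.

t = 6

Choose coordinates Z = (0, 0), B = (1, 0), P = (0, 1).
1. D is the midpoint of ZB ⇒ D = (1/2, 0)
2. L lies on line DP with DL:LP = 3:(-1) ⇒ L = (-1/4, 3/2)
through B parallel to LZ: direction (1/4, -3/2); meets LP at N = (5/4, -3/2)
N = L + t·(P−L) with t = 6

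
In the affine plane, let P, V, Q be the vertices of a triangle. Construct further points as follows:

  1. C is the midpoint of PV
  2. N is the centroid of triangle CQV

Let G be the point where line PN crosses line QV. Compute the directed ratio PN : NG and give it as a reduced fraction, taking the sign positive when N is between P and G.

PN:NG = 5

Assign P = (0, 0), V = (1, 0), Q = (0, 1) — the answer is frame-independent, so this choice is without loss of generality.
1. C is the midpoint of PV ⇒ C = (1/2, 0)
2. N is the centroid of triangle CQV ⇒ N = (1/2, 1/3)
line PN meets QV at G = (3/5, 2/5)
N = P + t·(G−P) with t = 5/6, so PN:NG = 5/6:1/6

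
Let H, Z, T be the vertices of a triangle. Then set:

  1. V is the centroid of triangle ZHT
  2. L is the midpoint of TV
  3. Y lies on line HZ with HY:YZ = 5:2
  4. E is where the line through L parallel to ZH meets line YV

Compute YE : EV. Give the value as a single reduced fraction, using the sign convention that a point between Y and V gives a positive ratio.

YE:EV = -2

Work in coordinates with H = (0, 0), Z = (1, 0), T = (0, 1).
1. V is the centroid of triangle ZHT ⇒ V = (1/3, 1/3)
2. L is the midpoint of TV ⇒ L = (1/6, 2/3)
3. Y lies on line HZ with HY:YZ = 5:2 ⇒ Y = (5/7, 0)
4. E is where the line through L parallel to ZH meets line YV ⇒ E = (-1/21, 2/3)
E = Y + t·(V−Y) with t = 2, so YE:EV = t:(1−t) = 2:-1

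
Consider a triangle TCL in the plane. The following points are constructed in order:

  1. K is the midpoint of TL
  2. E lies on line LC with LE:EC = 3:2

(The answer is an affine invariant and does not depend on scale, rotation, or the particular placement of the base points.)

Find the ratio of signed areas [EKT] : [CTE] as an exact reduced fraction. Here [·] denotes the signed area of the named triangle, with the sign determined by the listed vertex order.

Assign T = (0, 0), C = (1, 0), L = (0, 1) — the answer is frame-independent, so this choice is without loss of generality.
1. K is the midpoint of TL ⇒ K = (0, 1/2)
2. E lies on line LC with LE:EC = 3:2 ⇒ E = (3/5, 2/5)
2·[EKT] = 3/10, 2·[CTE] = -2/5
[EKT]:[CTE] = 3/10:-2/5 = -3/4

[EKT]:[CTE] = -3/4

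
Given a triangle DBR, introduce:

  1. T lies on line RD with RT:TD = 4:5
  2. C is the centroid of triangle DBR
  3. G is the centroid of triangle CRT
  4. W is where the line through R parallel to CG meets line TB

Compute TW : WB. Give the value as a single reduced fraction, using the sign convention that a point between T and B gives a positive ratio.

Choose coordinates D = (0, 0), B = (1, 0), R = (0, 1).
1. T lies on line RD with RT:TD = 4:5 ⇒ T = (0, 5/9)
2. C is the centroid of triangle DBR ⇒ C = (1/3, 1/3)
3. G is the centroid of triangle CRT ⇒ G = (1/9, 17/27)
4. W is where the line through R parallel to CG meets line TB ⇒ W = (4/7, 5/21)
W = T + t·(B−T) with t = 4/7, so TW:WB = t:(1−t) = 4/7:3/7

TW:WB = 4/3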